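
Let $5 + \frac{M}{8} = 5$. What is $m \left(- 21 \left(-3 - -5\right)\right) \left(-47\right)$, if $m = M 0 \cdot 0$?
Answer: $0$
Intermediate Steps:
$M = 0$ ($M = -40 + 8 \cdot 5 = -40 + 40 = 0$)
$m = 0$ ($m = 0 \cdot 0 \cdot 0 = 0 \cdot 0 = 0$)
$m \left(- 21 \left(-3 - -5\right)\right) \left(-47\right) = 0 \left(- 21 \left(-3 - -5\right)\right) \left(-47\right) = 0 \left(- 21 \left(-3 + 5\right)\right) \left(-47\right) = 0 \left(\left(-21\right) 2\right) \left(-47\right) = 0 \left(-42\right) \left(-47\right) = 0 \left(-47\right) = 0$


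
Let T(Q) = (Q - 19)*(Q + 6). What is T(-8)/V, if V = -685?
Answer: -54/685 ≈ -0.078832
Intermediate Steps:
T(Q) = (-19 + Q)*(6 + Q)
T(-8)/V = (-114 + (-8)² - 13*(-8))/(-685) = (-114 + 64 + 104)*(-1/685) = 54*(-1/685) = -54/685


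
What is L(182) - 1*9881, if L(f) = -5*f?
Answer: -10791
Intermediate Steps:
L(182) - 1*9881 = -5*182 - 1*9881 = -910 - 9881 = -10791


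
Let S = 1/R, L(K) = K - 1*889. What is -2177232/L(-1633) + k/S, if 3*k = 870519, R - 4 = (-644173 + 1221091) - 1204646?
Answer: -229689328345156/1261 ≈ -1.8215e+11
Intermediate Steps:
R = -627724 (R = 4 + ((-644173 + 1221091) - 1204646) = 4 + (576918 - 1204646) = 4 - 627728 = -627724)
L(K) = -889 + K (L(K) = K - 889 = -889 + K)
k = 290173 (k = (⅓)*870519 = 290173)
S = -1/627724 (S = 1/(-627724) = -1/627724 ≈ -1.5931e-6)
-2177232/L(-1633) + k/S = -2177232/(-889 - 1633) + 290173/(-1/627724) = -2177232/(-2522) + 290173*(-627724) = -2177232*(-1/2522) - 182148556252 = 1088616/1261 - 182148556252 = -229689328345156/1261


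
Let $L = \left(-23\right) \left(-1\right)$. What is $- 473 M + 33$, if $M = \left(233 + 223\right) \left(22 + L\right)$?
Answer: $-9705927$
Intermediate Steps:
$L = 23$
$M = 20520$ ($M = \left(233 + 223\right) \left(22 + 23\right) = 456 \cdot 45 = 20520$)
$- 473 M + 33 = \left(-473\right) 20520 + 33 = -9705960 + 33 = -9705927$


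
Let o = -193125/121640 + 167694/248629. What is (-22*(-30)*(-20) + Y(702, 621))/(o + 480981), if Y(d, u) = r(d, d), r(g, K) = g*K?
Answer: 966984988606816/969759476052193 ≈ 0.99714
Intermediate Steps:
r(g, K) = K*g
Y(d, u) = d**2 (Y(d, u) = d*d = d**2)
o = -5523635493/6048646312 (o = -193125*1/121640 + 167694*(1/248629) = -38625/24328 + 167694/248629 = -5523635493/6048646312 ≈ -0.91320)
(-22*(-30)*(-20) + Y(702, 621))/(o + 480981) = (-22*(-30)*(-20) + 702**2)/(-5523635493/6048646312 + 480981) = (660*(-20) + 492804)/(2909278428156579/6048646312) = (-13200 + 492804)*(6048646312/2909278428156579) = 479604*(6048646312/2909278428156579) = 966984988606816/969759476052193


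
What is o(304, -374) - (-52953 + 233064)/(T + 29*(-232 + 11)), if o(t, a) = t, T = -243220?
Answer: 76067327/249629 ≈ 304.72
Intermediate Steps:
o(304, -374) - (-52953 + 233064)/(T + 29*(-232 + 11)) = 304 - (-52953 + 233064)/(-243220 + 29*(-232 + 11)) = 304 - 180111/(-243220 + 29*(-221)) = 304 - 180111/(-243220 - 6409) = 304 - 180111/(-249629) = 304 - 180111*(-1)/249629 = 304 - 1*(-180111/249629) = 304 + 180111/249629 = 76067327/249629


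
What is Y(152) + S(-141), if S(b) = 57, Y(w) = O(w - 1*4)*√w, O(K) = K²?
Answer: 57 + 43808*√38 ≈ 2.7011e+5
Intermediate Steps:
Y(w) = √w*(-4 + w)² (Y(w) = (w - 1*4)²*√w = (w - 4)²*√w = (-4 + w)²*√w = √w*(-4 + w)²)
Y(152) + S(-141) = √152*(-4 + 152)² + 57 = (2*√38)*148² + 57 = (2*√38)*21904 + 57 = 43808*√38 + 57 = 57 + 43808*√38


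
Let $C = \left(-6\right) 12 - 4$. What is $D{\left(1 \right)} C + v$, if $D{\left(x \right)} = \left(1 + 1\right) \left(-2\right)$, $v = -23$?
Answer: $281$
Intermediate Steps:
$D{\left(x \right)} = -4$ ($D{\left(x \right)} = 2 \left(-2\right) = -4$)
$C = -76$ ($C = -72 - 4 = -76$)
$D{\left(1 \right)} C + v = \left(-4\right) \left(-76\right) - 23 = 304 - 23 = 281$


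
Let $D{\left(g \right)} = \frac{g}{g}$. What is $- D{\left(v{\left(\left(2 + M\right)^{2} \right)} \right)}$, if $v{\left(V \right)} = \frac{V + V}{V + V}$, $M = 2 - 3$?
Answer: $-1$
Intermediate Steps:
$M = -1$ ($M = 2 - 3 = -1$)
$v{\left(V \right)} = 1$ ($v{\left(V \right)} = \frac{2 V}{2 V} = 2 V \frac{1}{2 V} = 1$)
$D{\left(g \right)} = 1$
$- D{\left(v{\left(\left(2 + M\right)^{2} \right)} \right)} = \left(-1\right) 1 = -1$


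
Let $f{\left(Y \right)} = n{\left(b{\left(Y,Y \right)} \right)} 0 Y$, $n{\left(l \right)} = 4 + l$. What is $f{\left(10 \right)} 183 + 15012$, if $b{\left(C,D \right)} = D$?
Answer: $15012$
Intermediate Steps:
$f{\left(Y \right)} = 0$ ($f{\left(Y \right)} = \left(4 + Y\right) 0 Y = \left(4 + Y\right) 0 = 0$)
$f{\left(10 \right)} 183 + 15012 = 0 \cdot 183 + 15012 = 0 + 15012 = 15012$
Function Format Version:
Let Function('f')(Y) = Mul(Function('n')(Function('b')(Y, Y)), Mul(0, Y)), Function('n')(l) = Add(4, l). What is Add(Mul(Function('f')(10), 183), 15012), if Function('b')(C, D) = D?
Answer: 15012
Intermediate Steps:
Function('f')(Y) = 0 (Function('f')(Y) = Mul(Add(4, Y), Mul(0, Y)) = Mul(Add(4, Y), 0) = 0)
Add(Mul(Function('f')(10), 183), 15012) = Add(Mul(0, 183), 15012) = Add(0, 15012) = 15012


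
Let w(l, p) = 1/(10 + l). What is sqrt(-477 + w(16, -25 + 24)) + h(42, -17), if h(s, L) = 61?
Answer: 61 + I*sqrt(322426)/26 ≈ 61.0 + 21.839*I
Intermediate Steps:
sqrt(-477 + w(16, -25 + 24)) + h(42, -17) = sqrt(-477 + 1/(10 + 16)) + 61 = sqrt(-477 + 1/26) + 61 = sqrt(-12401/26) + 61 = I*sqrt(322426)/26 + 61 = 61 + I*sqrt(322426)/26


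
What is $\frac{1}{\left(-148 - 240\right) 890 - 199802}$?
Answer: $- \frac{1}{545122} \approx -1.8345 \cdot 10^{-6}$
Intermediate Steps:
$\frac{1}{\left(-148 - 240\right) 890 - 199802} = \frac{1}{\left(-388\right) 890 - 199802} = \frac{1}{-345320 - 199802} = \frac{1}{-545122} = - \frac{1}{545122}$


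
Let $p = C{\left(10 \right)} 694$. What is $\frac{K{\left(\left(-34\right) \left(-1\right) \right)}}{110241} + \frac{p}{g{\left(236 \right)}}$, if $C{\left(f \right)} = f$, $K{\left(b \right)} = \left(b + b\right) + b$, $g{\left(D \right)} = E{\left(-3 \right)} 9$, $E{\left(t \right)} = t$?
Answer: $- \frac{9445306}{36747} \approx -257.04$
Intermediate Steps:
$g{\left(D \right)} = -27$ ($g{\left(D \right)} = \left(-3\right) 9 = -27$)
$K{\left(b \right)} = 3 b$ ($K{\left(b \right)} = 2 b + b = 3 b$)
$p = 6940$ ($p = 10 \cdot 694 = 6940$)
$\frac{K{\left(\left(-34\right) \left(-1\right) \right)}}{110241} + \frac{p}{g{\left(236 \right)}} = \frac{3 \left(\left(-34\right) \left(-1\right)\right)}{110241} + \frac{6940}{-27} = 3 \cdot 34 \cdot \frac{1}{110241} + 6940 \left(- \frac{1}{27}\right) = 102 \cdot \frac{1}{110241} - \frac{6940}{27} = \frac{34}{36747} - \frac{6940}{27} = - \frac{9445306}{36747}$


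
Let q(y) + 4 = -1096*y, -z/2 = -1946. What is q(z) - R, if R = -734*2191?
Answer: -2657442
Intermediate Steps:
z = 3892 (z = -2*(-1946) = 3892)
q(y) = -4 - 1096*y
R = -1608194
q(z) - R = (-4 - 1096*3892) - 1*(-1608194) = (-4 - 4265632) + 1608194 = -4265636 + 1608194 = -2657442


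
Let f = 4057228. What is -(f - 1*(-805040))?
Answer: -4862268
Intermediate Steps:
-(f - 1*(-805040)) = -(4057228 - 1*(-805040)) = -(4057228 + 805040) = -1*4862268 = -4862268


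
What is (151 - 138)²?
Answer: 169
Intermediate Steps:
(151 - 138)² = 13² = 169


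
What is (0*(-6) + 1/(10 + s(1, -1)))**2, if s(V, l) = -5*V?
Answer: 1/25 ≈ 0.040000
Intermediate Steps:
(0*(-6) + 1/(10 + s(1, -1)))**2 = (0*(-6) + 1/(10 - 5*1))**2 = (0 + 1/(10 - 5))**2 = (0 + 1/5)**2 = (1/5)**2 = 1/25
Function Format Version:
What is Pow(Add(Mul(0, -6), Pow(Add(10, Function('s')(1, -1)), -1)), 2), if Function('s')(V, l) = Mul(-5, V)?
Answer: Rational(1, 25) ≈ 0.040000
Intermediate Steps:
Pow(Add(Mul(0, -6), Pow(Add(10, Function('s')(1, -1)), -1)), 2) = Pow(Add(Mul(0, -6), Pow(Add(10, Mul(-5, 1)), -1)), 2) = Pow(Add(0, Pow(Add(10, -5), -1)), 2) = Pow(Add(0, Pow(5, -1)), 2) = Pow(Add(0, Rational(1, 5)), 2) = Pow(Rational(1, 5), 2) = Rational(1, 25)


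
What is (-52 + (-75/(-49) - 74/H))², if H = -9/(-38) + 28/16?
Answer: 421199702001/54745201 ≈ 7693.8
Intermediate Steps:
H = 151/76 (H = -9*(-1/38) + 28*(1/16) = 9/38 + 7/4 = 151/76 ≈ 1.9868)
(-52 + (-75/(-49) - 74/H))² = (-52 + (-75/(-49) - 74/151/76))² = (-52 + (-75*(-1/49) - 74*76/151))² = (-52 + (75/49 - 5624/151))² = (-52 - 264251/7399)² = (-648999/7399)² = 421199702001/54745201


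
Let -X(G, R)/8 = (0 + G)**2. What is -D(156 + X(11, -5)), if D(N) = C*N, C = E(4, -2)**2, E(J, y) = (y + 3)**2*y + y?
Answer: 12992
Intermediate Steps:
E(J, y) = y + y*(3 + y)**2 (E(J, y) = (3 + y)**2*y + y = y*(3 + y)**2 + y = y + y*(3 + y)**2)
C = 16 (C = (-2*(1 + (3 - 2)**2))**2 = (-2*(1 + 1**2))**2 = (-2*(1 + 1))**2 = (-2*2)**2 = (-4)**2 = 16)
X(G, R) = -8*G**2 (X(G, R) = -8*(0 + G)**2 = -8*G**2)
D(N) = 16*N
-D(156 + X(11, -5)) = -16*(156 - 8*11**2) = -16*(156 - 8*121) = -16*(156 - 968) = -16*(-812) = -1*(-12992) = 12992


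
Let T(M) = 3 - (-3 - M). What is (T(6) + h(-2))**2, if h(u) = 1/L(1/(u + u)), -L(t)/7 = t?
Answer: 7744/49 ≈ 158.04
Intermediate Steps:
T(M) = 6 + M (T(M) = 3 + (3 + M) = 6 + M)
L(t) = -7*t
h(u) = -2*u/7 (h(u) = 1/(-7/(u + u)) = 1/(-7*1/(2*u)) = 1/(-7/(2*u)) = -2*u/7)
(T(6) + h(-2))**2 = ((6 + 6) - 2/7*(-2))**2 = (12 + 4/7)**2 = (88/7)**2 = 7744/49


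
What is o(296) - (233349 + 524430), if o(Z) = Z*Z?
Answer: -670163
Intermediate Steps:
o(Z) = Z**2
o(296) - (233349 + 524430) = 296**2 - (233349 + 524430) = 87616 - 1*757779 = 87616 - 757779 = -670163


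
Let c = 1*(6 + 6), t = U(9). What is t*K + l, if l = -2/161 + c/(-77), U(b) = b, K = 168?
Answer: 2677454/1771 ≈ 1511.8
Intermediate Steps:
t = 9
c = 12 (c = 1*12 = 12)
l = -298/1771 (l = -2/161 + 12/(-77) = -2*1/161 + 12*(-1/77) = -2/161 - 12/77 = -298/1771 ≈ -0.16827)
t*K + l = 9*168 - 298/1771 = 1512 - 298/1771 = 2677454/1771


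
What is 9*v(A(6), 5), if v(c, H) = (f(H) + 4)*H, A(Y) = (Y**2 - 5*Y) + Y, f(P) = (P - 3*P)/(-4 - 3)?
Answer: 1710/7 ≈ 244.29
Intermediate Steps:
f(P) = 2*P/7 (f(P) = -2*P/(-7) = -2*P*(-1/7) = 2*P/7)
A(Y) = Y**2 - 4*Y
v(c, H) = H*(4 + 2*H/7) (v(c, H) = (2*H/7 + 4)*H = (4 + 2*H/7)*H = H*(4 + 2*H/7))
9*v(A(6), 5) = 9*((2/7)*5*(14 + 5)) = 9*((2/7)*5*19) = 9*(190/7) = 1710/7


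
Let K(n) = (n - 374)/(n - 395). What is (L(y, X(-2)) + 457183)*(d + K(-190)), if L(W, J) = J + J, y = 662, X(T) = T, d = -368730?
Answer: -10957386173666/65 ≈ -1.6858e+11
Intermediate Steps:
K(n) = (-374 + n)/(-395 + n)
L(W, J) = 2*J
(L(y, X(-2)) + 457183)*(d + K(-190)) = (2*(-2) + 457183)*(-368730 + (-374 - 190)/(-395 - 190)) = (-4 + 457183)*(-368730 - 564/(-585)) = 457179*(-368730 - 1/585*(-564)) = 457179*(-368730 + 188/195) = 457179*(-71902162/195) = -10957386173666/65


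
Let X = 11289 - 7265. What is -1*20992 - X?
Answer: -25016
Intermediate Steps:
X = 4024
-1*20992 - X = -1*20992 - 1*4024 = -20992 - 4024 = -25016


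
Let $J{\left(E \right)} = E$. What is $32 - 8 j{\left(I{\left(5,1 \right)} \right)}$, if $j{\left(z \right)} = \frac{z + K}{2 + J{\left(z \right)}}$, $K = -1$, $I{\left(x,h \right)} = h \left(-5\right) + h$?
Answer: $12$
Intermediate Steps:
$I{\left(x,h \right)} = - 4 h$ ($I{\left(x,h \right)} = - 5 h + h = - 4 h$)
$j{\left(z \right)} = \frac{-1 + z}{2 + z}$ ($j{\left(z \right)} = \frac{z - 1}{2 + z} = \frac{-1 + z}{2 + z}$)
$32 - 8 j{\left(I{\left(5,1 \right)} \right)} = 32 - 8 \frac{-1 - 4}{2 - 4} = 32 - 8 \frac{1}{-2} \left(-5\right) = 32 - 8 \left(\left(- \frac{1}{2}\right) \left(-5\right)\right) = 32 - 20 = 12$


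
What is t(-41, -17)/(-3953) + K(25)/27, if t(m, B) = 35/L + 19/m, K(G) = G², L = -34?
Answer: 3444107437/148783014 ≈ 23.149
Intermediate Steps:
t(m, B) = -35/34 + 19/m (t(m, B) = 35/(-34) + 19/m = 35*(-1/34) + 19/m = -35/34 + 19/m)
t(-41, -17)/(-3953) + K(25)/27 = (-35/34 + 19/(-41))/(-3953) + 25²/27 = (-35/34 + 19*(-1/41))*(-1/3953) + 625*(1/27) = (-35/34 - 19/41)*(-1/3953) + 625/27 = -2081/1394*(-1/3953) + 625/27 = 2081/5510482 + 625/27 = 3444107437/148783014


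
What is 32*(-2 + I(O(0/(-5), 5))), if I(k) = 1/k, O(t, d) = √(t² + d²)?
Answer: -288/5 ≈ -57.600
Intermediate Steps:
O(t, d) = √(d² + t²)
32*(-2 + I(O(0/(-5), 5))) = 32*(-2 + 1/(√(5² + (0/(-5))²))) = 32*(-2 + 1/(√(25 + (0*(-⅕))²))) = 32*(-2 + 1/(√(25 + 0²))) = 32*(-2 + 1/(√(25 + 0))) = 32*(-2 + 1/(√25)) = 32*(-2 + 1/5) = 32*(-2 + ⅕) = 32*(-9/5) = -288/5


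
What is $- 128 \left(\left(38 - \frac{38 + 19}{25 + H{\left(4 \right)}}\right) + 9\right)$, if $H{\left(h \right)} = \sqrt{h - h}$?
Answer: $- \frac{143104}{25} \approx -5724.2$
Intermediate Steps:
$H{\left(h \right)} = 0$ ($H{\left(h \right)} = \sqrt{0} = 0$)
$- 128 \left(\left(38 - \frac{38 + 19}{25 + H{\left(4 \right)}}\right) + 9\right) = - 128 \left(\left(38 - \frac{38 + 19}{25 + 0}\right) + 9\right) = - 128 \left(\left(38 - \frac{57}{25}\right) + 9\right) = - 128 \left(\frac{893}{25} + 9\right) = \left(-128\right) \frac{1118}{25} = - \frac{143104}{25}$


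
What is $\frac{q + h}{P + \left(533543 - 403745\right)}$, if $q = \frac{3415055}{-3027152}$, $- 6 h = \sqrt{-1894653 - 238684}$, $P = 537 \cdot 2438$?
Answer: $- \frac{487865}{622297690944} - \frac{i \sqrt{2133337}}{8634024} \approx -7.8397 \cdot 10^{-7} - 0.00016917 i$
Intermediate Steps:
$P = 1309206$
$h = - \frac{i \sqrt{2133337}}{6}$ ($h = - \frac{\sqrt{-1894653 - 238684}}{6} = - \frac{\sqrt{-2133337}}{6} = - \frac{i \sqrt{2133337}}{6} \approx - 243.43 i$)
$q = - \frac{3415055}{3027152}$ ($q = 3415055 \left(- \frac{1}{3027152}\right) = - \frac{3415055}{3027152} \approx -1.1281$)
$\frac{q + h}{P + \left(533543 - 403745\right)} = \frac{- \frac{3415055}{3027152} - \frac{i \sqrt{2133337}}{6}}{1309206 + \left(533543 - 403745\right)} = \frac{- \frac{3415055}{3027152} - \frac{i \sqrt{2133337}}{6}}{1309206 + 129798} = \frac{- \frac{3415055}{3027152} - \frac{i \sqrt{2133337}}{6}}{1439004} = \left(- \frac{3415055}{3027152} - \frac{i \sqrt{2133337}}{6}\right) \frac{1}{1439004} = - \frac{487865}{622297690944} - \frac{i \sqrt{2133337}}{8634024}$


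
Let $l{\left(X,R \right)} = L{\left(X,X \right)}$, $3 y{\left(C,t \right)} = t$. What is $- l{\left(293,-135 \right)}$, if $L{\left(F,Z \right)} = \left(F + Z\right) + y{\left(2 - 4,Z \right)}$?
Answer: $- \frac{2051}{3} \approx -683.67$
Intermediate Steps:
$y{\left(C,t \right)} = \frac{t}{3}$
$L{\left(F,Z \right)} = F + \frac{4 Z}{3}$ ($L{\left(F,Z \right)} = \left(F + Z\right) + \frac{Z}{3} = F + \frac{4 Z}{3}$)
$l{\left(X,R \right)} = \frac{7 X}{3}$ ($l{\left(X,R \right)} = X + \frac{4 X}{3} = \frac{7 X}{3}$)
$- l{\left(293,-135 \right)} = - \frac{7 \cdot 293}{3} = \left(-1\right) \frac{2051}{3} = - \frac{2051}{3}$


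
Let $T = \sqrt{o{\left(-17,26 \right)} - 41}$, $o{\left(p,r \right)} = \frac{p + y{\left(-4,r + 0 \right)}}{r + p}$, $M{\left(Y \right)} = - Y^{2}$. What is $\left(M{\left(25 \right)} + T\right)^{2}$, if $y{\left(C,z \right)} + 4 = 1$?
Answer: $\frac{\left(1875 - i \sqrt{389}\right)^{2}}{9} \approx 3.9058 \cdot 10^{5} - 8218.0 i$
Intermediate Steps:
$y{\left(C,z \right)} = -3$ ($y{\left(C,z \right)} = -4 + 1 = -3$)
$o{\left(p,r \right)} = \frac{-3 + p}{p + r}$ ($o{\left(p,r \right)} = \frac{p - 3}{r + p} = \frac{-3 + p}{p + r}$)
$T = \frac{i \sqrt{389}}{3}$ ($T = \sqrt{\frac{-3 - 17}{-17 + 26} - 41} = \sqrt{\frac{1}{9} \left(-20\right) - 41} = \sqrt{- \frac{20}{9} - 41} = \sqrt{- \frac{389}{9}} = \frac{i \sqrt{389}}{3} \approx 6.5744 i$)
$\left(M{\left(25 \right)} + T\right)^{2} = \left(- 25^{2} + \frac{i \sqrt{389}}{3}\right)^{2} = \left(\left(-1\right) 625 + \frac{i \sqrt{389}}{3}\right)^{2} = \left(-625 + \frac{i \sqrt{389}}{3}\right)^{2}$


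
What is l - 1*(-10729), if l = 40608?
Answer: 51337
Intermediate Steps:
l - 1*(-10729) = 40608 - 1*(-10729) = 40608 + 10729 = 51337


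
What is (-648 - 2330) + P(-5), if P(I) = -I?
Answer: -2973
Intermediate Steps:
(-648 - 2330) + P(-5) = (-648 - 2330) - 1*(-5) = -2978 + 5 = -2973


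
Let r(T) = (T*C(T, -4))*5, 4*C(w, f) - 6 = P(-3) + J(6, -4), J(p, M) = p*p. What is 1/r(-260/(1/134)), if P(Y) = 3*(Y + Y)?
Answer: -1/1045200 ≈ -9.5675e-7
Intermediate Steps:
J(p, M) = p**2
P(Y) = 6*Y (P(Y) = 3*(2*Y) = 6*Y)
C(w, f) = 6 (C(w, f) = 3/2 + (6*(-3) + 6**2)/4 = 3/2 + (-18 + 36)/4 = 3/2 + (1/4)*18 = 3/2 + 9/2 = 6)
r(T) = 30*T (r(T) = (T*6)*5 = (6*T)*5 = 30*T)
1/r(-260/(1/134)) = 1/(30*(-260/(1/134))) = 1/(30*(-260/1/134)) = 1/(30*(-260*134)) = 1/(30*(-34840)) = 1/(-1045200) = -1/1045200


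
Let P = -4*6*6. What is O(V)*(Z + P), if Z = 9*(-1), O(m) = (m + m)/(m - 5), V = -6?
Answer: -1836/11 ≈ -166.91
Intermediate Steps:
O(m) = 2*m/(-5 + m) (O(m) = (2*m)/(-5 + m) = 2*m/(-5 + m))
Z = -9
P = -144 (P = -24*6 = -144)
O(V)*(Z + P) = (2*(-6)/(-5 - 6))*(-9 - 144) = (2*(-6)/(-11))*(-153) = (2*(-6)*(-1/11))*(-153) = (12/11)*(-153) = -1836/11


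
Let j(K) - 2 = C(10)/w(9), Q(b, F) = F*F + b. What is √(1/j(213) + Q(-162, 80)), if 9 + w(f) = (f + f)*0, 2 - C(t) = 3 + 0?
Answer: 7*√45961/19 ≈ 78.984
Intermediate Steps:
C(t) = -1 (C(t) = 2 - (3 + 0) = 2 - 1*3 = 2 - 3 = -1)
Q(b, F) = b + F² (Q(b, F) = F² + b = b + F²)
w(f) = -9 (w(f) = -9 + (f + f)*0 = -9 + (2*f)*0 = -9 + 0 = -9)
j(K) = 19/9 (j(K) = 2 - 1/(-9) = 2 - 1*(-⅑) = 2 + ⅑ = 19/9)
√(1/j(213) + Q(-162, 80)) = √(1/(19/9) + (-162 + 80²)) = √(9/19 + (-162 + 6400)) = √(9/19 + 6238) = √(118531/19) = 7*√45961/19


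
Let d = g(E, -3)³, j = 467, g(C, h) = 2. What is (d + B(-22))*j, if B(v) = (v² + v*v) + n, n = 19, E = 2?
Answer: 464665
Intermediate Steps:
B(v) = 19 + 2*v² (B(v) = (v² + v*v) + 19 = (v² + v²) + 19 = 2*v² + 19 = 19 + 2*v²)
d = 8 (d = 2³ = 8)
(d + B(-22))*j = (8 + (19 + 2*(-22)²))*467 = (8 + (19 + 2*484))*467 = (8 + (19 + 968))*467 = (8 + 987)*467 = 995*467 = 464665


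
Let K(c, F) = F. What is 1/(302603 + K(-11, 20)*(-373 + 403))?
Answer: 1/303203 ≈ 3.2981e-6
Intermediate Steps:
1/(302603 + K(-11, 20)*(-373 + 403)) = 1/(302603 + 20*(-373 + 403)) = 1/(302603 + 20*30) = 1/(302603 + 600) = 1/303203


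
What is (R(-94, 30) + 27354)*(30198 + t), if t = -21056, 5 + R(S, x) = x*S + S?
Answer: 223384770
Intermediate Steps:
R(S, x) = -5 + S + S*x (R(S, x) = -5 + (x*S + S) = -5 + (S*x + S) = -5 + (S + S*x) = -5 + S + S*x)
(R(-94, 30) + 27354)*(30198 + t) = ((-5 - 94 - 94*30) + 27354)*(30198 - 21056) = ((-5 - 94 - 2820) + 27354)*9142 = (-2919 + 27354)*9142 = 24435*9142 = 223384770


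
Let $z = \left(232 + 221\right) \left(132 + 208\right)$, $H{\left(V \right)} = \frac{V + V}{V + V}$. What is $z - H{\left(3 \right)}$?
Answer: $154019$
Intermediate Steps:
$H{\left(V \right)} = 1$ ($H{\left(V \right)} = \frac{2 V}{2 V} = 2 V \frac{1}{2 V} = 1$)
$z = 154020$ ($z = 453 \cdot 340 = 154020$)
$z - H{\left(3 \right)} = 154020 - 1 = 154019$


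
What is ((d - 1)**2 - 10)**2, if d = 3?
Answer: 36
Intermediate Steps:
((d - 1)**2 - 10)**2 = ((3 - 1)**2 - 10)**2 = (2**2 - 10)**2 = (4 - 10)**2 = (-6)**2 = 36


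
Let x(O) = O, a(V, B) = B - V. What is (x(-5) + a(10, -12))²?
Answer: 729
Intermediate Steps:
(x(-5) + a(10, -12))² = (-5 + (-12 - 1*10))² = (-5 + (-12 - 10))² = (-5 - 22)² = (-27)² = 729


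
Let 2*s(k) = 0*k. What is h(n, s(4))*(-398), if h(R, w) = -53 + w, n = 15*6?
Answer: 21094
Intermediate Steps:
n = 90
s(k) = 0 (s(k) = (0*k)/2 = (½)*0 = 0)
h(n, s(4))*(-398) = (-53 + 0)*(-398) = -53*(-398) = 21094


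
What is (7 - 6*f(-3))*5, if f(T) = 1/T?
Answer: 45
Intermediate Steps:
(7 - 6*f(-3))*5 = (7 - 6/(-3))*5 = (7 - 6*(-1/3))*5 = (7 + 2)*5 = 9*5 = 45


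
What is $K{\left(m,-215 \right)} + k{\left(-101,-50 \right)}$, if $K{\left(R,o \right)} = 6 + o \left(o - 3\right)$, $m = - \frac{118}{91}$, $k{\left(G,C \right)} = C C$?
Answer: $49376$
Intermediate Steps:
$k{\left(G,C \right)} = C^{2}$
$m = - \frac{118}{91}$ ($m = \left(-118\right) \frac{1}{91} = - \frac{118}{91} \approx -1.2967$)
$K{\left(R,o \right)} = 6 + o \left(-3 + o\right)$
$K{\left(m,-215 \right)} + k{\left(-101,-50 \right)} = \left(6 + \left(-215\right)^{2} - -645\right) + \left(-50\right)^{2} = \left(6 + 46225 + 645\right) + 2500 = 46876 + 2500 = 49376$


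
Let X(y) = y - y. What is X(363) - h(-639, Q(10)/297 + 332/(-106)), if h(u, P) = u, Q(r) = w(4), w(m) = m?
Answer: 639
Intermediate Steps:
Q(r) = 4
X(y) = 0
X(363) - h(-639, Q(10)/297 + 332/(-106)) = 0 - 1*(-639) = 0 + 639 = 639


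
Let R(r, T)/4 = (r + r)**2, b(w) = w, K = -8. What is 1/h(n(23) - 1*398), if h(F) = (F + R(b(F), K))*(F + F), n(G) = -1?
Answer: -1/2032359966 ≈ -4.9204e-10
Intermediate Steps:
R(r, T) = 16*r**2 (R(r, T) = 4*(r + r)**2 = 4*(2*r)**2 = 4*(4*r**2) = 16*r**2)
h(F) = 2*F*(F + 16*F**2) (h(F) = (F + 16*F**2)*(F + F) = (F + 16*F**2)*(2*F) = 2*F*(F + 16*F**2))
1/h(n(23) - 1*398) = 1/((-1 - 1*398)**2*(2 + 32*(-1 - 1*398))) = 1/((-1 - 398)**2*(2 + 32*(-1 - 398))) = 1/((-399)**2*(2 + 32*(-399))) = 1/(159201*(2 - 12768)) = 1/(159201*(-12766)) = 1/(-2032359966) = -1/2032359966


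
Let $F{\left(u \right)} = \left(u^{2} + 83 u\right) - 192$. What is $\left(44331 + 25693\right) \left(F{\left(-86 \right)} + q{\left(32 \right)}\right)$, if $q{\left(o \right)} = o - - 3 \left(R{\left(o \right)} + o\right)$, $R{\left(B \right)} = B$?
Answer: $20306960$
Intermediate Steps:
$F{\left(u \right)} = -192 + u^{2} + 83 u$
$q{\left(o \right)} = 7 o$ ($q{\left(o \right)} = o - - 3 \left(o + o\right) = o - - 3 \cdot 2 o = o - - 6 o = o + 6 o = 7 o$)
$\left(44331 + 25693\right) \left(F{\left(-86 \right)} + q{\left(32 \right)}\right) = \left(44331 + 25693\right) \left(\left(-192 + \left(-86\right)^{2} + 83 \left(-86\right)\right) + 7 \cdot 32\right) = 70024 \left(\left(-192 + 7396 - 7138\right) + 224\right) = 70024 \left(66 + 224\right) = 70024 \cdot 290 = 20306960$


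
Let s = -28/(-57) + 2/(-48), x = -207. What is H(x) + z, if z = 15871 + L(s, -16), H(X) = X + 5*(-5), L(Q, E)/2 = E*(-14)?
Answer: 16087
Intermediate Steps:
s = 205/456 (s = -28*(-1/57) + 2*(-1/48) = 28/57 - 1/24 = 205/456 ≈ 0.44956)
L(Q, E) = -28*E (L(Q, E) = 2*(E*(-14)) = 2*(-14*E) = -28*E)
H(X) = -25 + X (H(X) = X - 25 = -25 + X)
z = 16319 (z = 15871 - 28*(-16) = 15871 + 448 = 16319)
H(x) + z = (-25 - 207) + 16319 = -232 + 16319 = 16087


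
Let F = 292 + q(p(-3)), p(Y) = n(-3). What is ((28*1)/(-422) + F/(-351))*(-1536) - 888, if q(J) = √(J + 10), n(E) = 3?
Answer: 12139256/24687 + 512*√13/117 ≈ 507.50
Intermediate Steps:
p(Y) = 3
q(J) = √(10 + J)
F = 292 + √13 (F = 292 + √(10 + 3) = 292 + √13 ≈ 295.61)
((28*1)/(-422) + F/(-351))*(-1536) - 888 = ((28*1)/(-422) + (292 + √13)/(-351))*(-1536) - 888 = (28*(-1/422) + (292 + √13)*(-1/351))*(-1536) - 888 = (-14/211 + (-292/351 - √13/351))*(-1536) - 888 = (-66526/74061 - √13/351)*(-1536) - 888 = (34061312/24687 + 512*√13/117) - 888 = 12139256/24687 + 512*√13/117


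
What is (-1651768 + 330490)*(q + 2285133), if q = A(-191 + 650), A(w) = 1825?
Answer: -3021707292324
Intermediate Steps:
q = 1825
(-1651768 + 330490)*(q + 2285133) = (-1651768 + 330490)*(1825 + 2285133) = -1321278*2286958 = -3021707292324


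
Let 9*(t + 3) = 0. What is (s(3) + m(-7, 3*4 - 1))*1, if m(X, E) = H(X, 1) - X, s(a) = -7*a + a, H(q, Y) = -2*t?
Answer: -5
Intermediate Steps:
t = -3 (t = -3 + (⅑)*0 = -3 + 0 = -3)
H(q, Y) = 6 (H(q, Y) = -2*(-3) = 6)
s(a) = -6*a
m(X, E) = 6 - X
(s(3) + m(-7, 3*4 - 1))*1 = (-6*3 + (6 - 1*(-7)))*1 = (-18 + (6 + 7))*1 = (-18 + 13)*1 = -5*1 = -5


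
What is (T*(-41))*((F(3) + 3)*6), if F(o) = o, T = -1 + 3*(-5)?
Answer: 23616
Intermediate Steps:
T = -16 (T = -1 - 15 = -16)
(T*(-41))*((F(3) + 3)*6) = (-16*(-41))*((3 + 3)*6) = 656*(6*6) = 656*36 = 23616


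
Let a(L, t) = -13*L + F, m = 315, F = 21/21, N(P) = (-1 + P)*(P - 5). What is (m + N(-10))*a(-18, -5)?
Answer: 112800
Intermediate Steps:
N(P) = (-1 + P)*(-5 + P)
F = 1 (F = 21*(1/21) = 1)
a(L, t) = 1 - 13*L (a(L, t) = -13*L + 1 = 1 - 13*L)
(m + N(-10))*a(-18, -5) = (315 + (5 + (-10)**2 - 6*(-10)))*(1 - 13*(-18)) = (315 + (5 + 100 + 60))*(1 + 234) = (315 + 165)*235 = 480*235 = 112800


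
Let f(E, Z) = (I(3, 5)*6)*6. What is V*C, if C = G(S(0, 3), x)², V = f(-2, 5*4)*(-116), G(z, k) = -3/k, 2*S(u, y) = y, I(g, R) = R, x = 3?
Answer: -20880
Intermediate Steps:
S(u, y) = y/2
f(E, Z) = 180 (f(E, Z) = (5*6)*6 = 30*6 = 180)
V = -20880 (V = 180*(-116) = -20880)
C = 1 (C = (-3/3)² = (-3*⅓)² = (-1)² = 1)
V*C = -20880*1 = -20880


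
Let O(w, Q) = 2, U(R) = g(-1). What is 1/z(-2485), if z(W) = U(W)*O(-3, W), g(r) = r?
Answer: -½ ≈ -0.50000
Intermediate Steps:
U(R) = -1
z(W) = -2 (z(W) = -1*2 = -2)
1/z(-2485) = 1/(-2) = -½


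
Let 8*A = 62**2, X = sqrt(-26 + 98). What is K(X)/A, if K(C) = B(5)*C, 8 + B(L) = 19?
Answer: 132*sqrt(2)/961 ≈ 0.19425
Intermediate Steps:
B(L) = 11 (B(L) = -8 + 19 = 11)
X = 6*sqrt(2) (X = sqrt(72) = 6*sqrt(2) ≈ 8.4853)
K(C) = 11*C
A = 961/2 (A = (1/8)*62**2 = (1/8)*3844 = 961/2 ≈ 480.50)
K(X)/A = (11*(6*sqrt(2)))/(961/2) = (66*sqrt(2))*(2/961) = 132*sqrt(2)/961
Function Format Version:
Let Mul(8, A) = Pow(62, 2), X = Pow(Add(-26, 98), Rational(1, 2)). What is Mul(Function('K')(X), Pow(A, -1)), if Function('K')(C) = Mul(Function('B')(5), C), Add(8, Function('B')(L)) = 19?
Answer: Mul(Rational(132, 961), Pow(2, Rational(1, 2))) ≈ 0.19425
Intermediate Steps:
Function('B')(L) = 11 (Function('B')(L) = Add(-8, 19) = 11)
X = Mul(6, Pow(2, Rational(1, 2))) (X = Pow(72, Rational(1, 2)) = Mul(6, Pow(2, Rational(1, 2))) ≈ 8.4853)
Function('K')(C) = Mul(11, C)
A = Rational(961, 2) (A = Mul(Rational(1, 8), Pow(62, 2)) = Mul(Rational(1, 8), 3844) = Rational(961, 2) ≈ 480.50)
Mul(Function('K')(X), Pow(A, -1)) = Mul(Mul(11, Mul(6, Pow(2, Rational(1, 2)))), Pow(Rational(961, 2), -1)) = Mul(Mul(66, Pow(2, Rational(1, 2))), Rational(2, 961)) = Mul(Rational(132, 961), Pow(2, Rational(1, 2)))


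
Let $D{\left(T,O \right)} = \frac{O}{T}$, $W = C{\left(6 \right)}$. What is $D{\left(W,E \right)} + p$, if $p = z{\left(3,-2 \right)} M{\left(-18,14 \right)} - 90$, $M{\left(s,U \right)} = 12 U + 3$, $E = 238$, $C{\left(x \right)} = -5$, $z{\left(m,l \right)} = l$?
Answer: $- \frac{2398}{5} \approx -479.6$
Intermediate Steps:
$M{\left(s,U \right)} = 3 + 12 U$
$W = -5$
$p = -432$ ($p = - 2 \left(3 + 12 \cdot 14\right) - 90 = - 2 \left(3 + 168\right) - 90 = \left(-2\right) 171 - 90 = -342 - 90 = -432$)
$D{\left(W,E \right)} + p = \frac{238}{-5} - 432 = 238 \left(- \frac{1}{5}\right) - 432 = - \frac{238}{5} - 432 = - \frac{2398}{5}$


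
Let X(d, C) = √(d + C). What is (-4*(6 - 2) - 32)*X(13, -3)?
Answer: -48*√10 ≈ -151.79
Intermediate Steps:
X(d, C) = √(C + d)
(-4*(6 - 2) - 32)*X(13, -3) = (-4*(6 - 2) - 32)*√(-3 + 13) = (-4*4 - 32)*√10 = (-16 - 32)*√10 = -48*√10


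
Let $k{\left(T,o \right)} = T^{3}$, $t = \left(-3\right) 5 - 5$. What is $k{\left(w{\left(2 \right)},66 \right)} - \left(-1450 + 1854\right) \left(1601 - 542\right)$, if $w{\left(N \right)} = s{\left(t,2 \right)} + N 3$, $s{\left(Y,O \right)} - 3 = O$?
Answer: $-426505$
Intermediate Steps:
$t = -20$ ($t = -15 - 5 = -20$)
$s{\left(Y,O \right)} = 3 + O$
$w{\left(N \right)} = 5 + 3 N$ ($w{\left(N \right)} = \left(3 + 2\right) + N 3 = 5 + 3 N$)
$k{\left(w{\left(2 \right)},66 \right)} - \left(-1450 + 1854\right) \left(1601 - 542\right) = \left(5 + 3 \cdot 2\right)^{3} - \left(-1450 + 1854\right) \left(1601 - 542\right) = \left(5 + 6\right)^{3} - 404 \cdot 1059 = 11^{3} - 427836 = 1331 - 427836 = -426505$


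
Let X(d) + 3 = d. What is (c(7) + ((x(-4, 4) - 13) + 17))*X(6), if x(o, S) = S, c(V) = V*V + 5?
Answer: 186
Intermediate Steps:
X(d) = -3 + d
c(V) = 5 + V² (c(V) = V² + 5 = 5 + V²)
(c(7) + ((x(-4, 4) - 13) + 17))*X(6) = ((5 + 7²) + ((4 - 13) + 17))*(-3 + 6) = ((5 + 49) + (-9 + 17))*3 = (54 + 8)*3 = 62*3 = 186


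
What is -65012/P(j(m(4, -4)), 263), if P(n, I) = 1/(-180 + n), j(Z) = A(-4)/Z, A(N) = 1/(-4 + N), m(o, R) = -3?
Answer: 70196707/6 ≈ 1.1699e+7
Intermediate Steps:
j(Z) = -1/(8*Z) (j(Z) = 1/((-4 - 4)*Z) = 1/((-8)*Z) = -1/(8*Z))
-65012/P(j(m(4, -4)), 263) = -65012/(1/(-180 - ⅛/(-3))) = -65012/(1/(-180 - ⅛*(-⅓))) = -65012/(1/(-180 + 1/24)) = -65012/(1/(-4319/24)) = -65012/(-24/4319) = -65012*(-4319/24) = 70196707/6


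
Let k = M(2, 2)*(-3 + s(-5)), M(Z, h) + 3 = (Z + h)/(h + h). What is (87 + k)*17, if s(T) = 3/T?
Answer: 8007/5 ≈ 1601.4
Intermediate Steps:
M(Z, h) = -3 + (Z + h)/(2*h) (M(Z, h) = -3 + (Z + h)/(h + h) = -3 + (Z + h)/((2*h)) = -3 + (Z + h)*(1/(2*h)) = -3 + (Z + h)/(2*h))
k = 36/5 (k = ((1/2)*(2 - 5*2)/2)*(-3 + 3/(-5)) = ((1/2)*(1/2)*(2 - 10))*(-3 + 3*(-1/5)) = ((1/2)*(1/2)*(-8))*(-3 - 3/5) = -2*(-18/5) = 36/5 ≈ 7.2000)
(87 + k)*17 = (87 + 36/5)*17 = (471/5)*17 = 8007/5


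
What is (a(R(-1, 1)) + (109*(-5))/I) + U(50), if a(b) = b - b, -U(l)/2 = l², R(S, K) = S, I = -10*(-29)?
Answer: -290109/58 ≈ -5001.9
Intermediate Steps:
I = 290
U(l) = -2*l²
a(b) = 0
(a(R(-1, 1)) + (109*(-5))/I) + U(50) = (0 + (109*(-5))/290) - 2*50² = (0 - 545*1/290) - 2*2500 = (0 - 109/58) - 5000 = -109/58 - 5000 = -290109/58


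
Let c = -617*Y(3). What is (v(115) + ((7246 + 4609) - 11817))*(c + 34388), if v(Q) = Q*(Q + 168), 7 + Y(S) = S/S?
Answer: 1241086470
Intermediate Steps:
Y(S) = -6 (Y(S) = -7 + S/S = -7 + 1 = -6)
c = 3702 (c = -617*(-6) = 3702)
v(Q) = Q*(168 + Q)
(v(115) + ((7246 + 4609) - 11817))*(c + 34388) = (115*(168 + 115) + ((7246 + 4609) - 11817))*(3702 + 34388) = (115*283 + (11855 - 11817))*38090 = (32545 + 38)*38090 = 32583*38090 = 1241086470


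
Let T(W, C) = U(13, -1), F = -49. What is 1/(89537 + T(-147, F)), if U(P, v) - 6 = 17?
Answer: 1/89560 ≈ 1.1166e-5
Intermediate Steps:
U(P, v) = 23 (U(P, v) = 6 + 17 = 23)
T(W, C) = 23
1/(89537 + T(-147, F)) = 1/(89537 + 23) = 1/89560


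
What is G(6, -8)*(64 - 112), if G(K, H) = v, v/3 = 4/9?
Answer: -64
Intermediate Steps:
v = 4/3 (v = 3*(4/9) = 4/3 ≈ 1.3333)
G(K, H) = 4/3
G(6, -8)*(64 - 112) = 4*(64 - 112)/3 = (4/3)*(-48) = -64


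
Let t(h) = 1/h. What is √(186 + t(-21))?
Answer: √82005/21 ≈ 13.636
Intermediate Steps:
√(186 + t(-21)) = √(186 + 1/(-21)) = √(186 - 1/21) = √(3905/21) = √82005/21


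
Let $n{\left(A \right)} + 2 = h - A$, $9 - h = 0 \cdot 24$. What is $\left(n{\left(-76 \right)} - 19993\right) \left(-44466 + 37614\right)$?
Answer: $136423320$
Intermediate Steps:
$h = 9$ ($h = 9 - 0 \cdot 24 = 9 - 0 = 9 + 0 = 9$)
$n{\left(A \right)} = 7 - A$ ($n{\left(A \right)} = -2 - \left(-9 + A\right) = 7 - A$)
$\left(n{\left(-76 \right)} - 19993\right) \left(-44466 + 37614\right) = \left(\left(7 - -76\right) - 19993\right) \left(-44466 + 37614\right) = \left(\left(7 + 76\right) - 19993\right) \left(-6852\right) = \left(83 - 19993\right) \left(-6852\right) = \left(-19910\right) \left(-6852\right) = 136423320$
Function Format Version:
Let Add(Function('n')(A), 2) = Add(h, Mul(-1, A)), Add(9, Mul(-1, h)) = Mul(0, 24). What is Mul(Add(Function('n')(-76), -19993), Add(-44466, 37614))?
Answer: 136423320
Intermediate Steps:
h = 9 (h = Add(9, Mul(-1, Mul(0, 24))) = Add(9, Mul(-1, 0)) = Add(9, 0) = 9)
Function('n')(A) = Add(7, Mul(-1, A)) (Function('n')(A) = Add(-2, Add(9, Mul(-1, A))) = Add(7, Mul(-1, A)))
Mul(Add(Function('n')(-76), -19993), Add(-44466, 37614)) = Mul(Add(Add(7, Mul(-1, -76)), -19993), Add(-44466, 37614)) = Mul(Add(Add(7, 76), -19993), -6852) = Mul(Add(83, -19993), -6852) = Mul(-19910, -6852) = 136423320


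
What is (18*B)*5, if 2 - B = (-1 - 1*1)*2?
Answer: 540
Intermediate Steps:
B = 6 (B = 2 - (-1 - 1*1)*2 = 2 - (-1 - 1)*2 = 2 - (-2)*2 = 2 - 1*(-4) = 2 + 4 = 6)
(18*B)*5 = (18*6)*5 = 108*5 = 540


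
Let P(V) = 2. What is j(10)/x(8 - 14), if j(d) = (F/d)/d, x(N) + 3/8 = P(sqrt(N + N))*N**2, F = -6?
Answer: -4/4775 ≈ -0.00083770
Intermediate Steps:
x(N) = -3/8 + 2*N**2
j(d) = -6/d**2 (j(d) = (-6/d)/d = -6/d**2)
j(10)/x(8 - 14) = (-6/10**2)/(-3/8 + 2*(8 - 14)**2) = (-6*1/100)/(-3/8 + 2*(-6)**2) = -3/(50*(-3/8 + 2*36)) = -3/(50*(-3/8 + 72)) = -3/(50*573/8) = -3/50*8/573 = -4/4775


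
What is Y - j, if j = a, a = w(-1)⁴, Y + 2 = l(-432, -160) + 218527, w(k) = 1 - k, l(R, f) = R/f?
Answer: 2185117/10 ≈ 2.1851e+5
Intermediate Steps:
Y = 2185277/10 (Y = -2 + (-432/(-160) + 218527) = -2 + (-432*(-1/160) + 218527) = -2 + (27/10 + 218527) = -2 + 2185297/10 = 2185277/10 ≈ 2.1853e+5)
a = 16 (a = (1 - 1*(-1))⁴ = (1 + 1)⁴ = 2⁴ = 16)
j = 16
Y - j = 2185277/10 - 1*16 = 2185277/10 - 16 = 2185117/10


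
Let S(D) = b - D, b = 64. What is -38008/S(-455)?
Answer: -38008/519 ≈ -73.233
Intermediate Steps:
S(D) = 64 - D
-38008/S(-455) = -38008/(64 - 1*(-455)) = -38008/(64 + 455) = -38008/519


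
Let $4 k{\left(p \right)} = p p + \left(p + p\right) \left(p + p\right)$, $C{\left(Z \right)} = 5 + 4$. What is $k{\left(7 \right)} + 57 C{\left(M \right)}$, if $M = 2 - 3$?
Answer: $\frac{2297}{4} \approx 574.25$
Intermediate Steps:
$M = -1$
$C{\left(Z \right)} = 9$
$k{\left(p \right)} = \frac{5 p^{2}}{4}$ ($k{\left(p \right)} = \frac{p p + \left(p + p\right) \left(p + p\right)}{4} = \frac{p^{2} + 2 p 2 p}{4} = \frac{p^{2} + 4 p^{2}}{4} = \frac{5 p^{2}}{4}$)
$k{\left(7 \right)} + 57 C{\left(M \right)} = \frac{5 \cdot 7^{2}}{4} + 57 \cdot 9 = \frac{5}{4} \cdot 49 + 513 = \frac{245}{4} + 513 = \frac{2297}{4}$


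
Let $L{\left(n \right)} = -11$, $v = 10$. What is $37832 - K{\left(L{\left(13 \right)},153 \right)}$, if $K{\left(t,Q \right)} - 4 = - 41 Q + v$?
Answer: $44091$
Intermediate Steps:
$K{\left(t,Q \right)} = 14 - 41 Q$ ($K{\left(t,Q \right)} = 4 - \left(-10 + 41 Q\right) = 14 - 41 Q$)
$37832 - K{\left(L{\left(13 \right)},153 \right)} = 37832 - \left(14 - 6273\right) = 37832 - -6259 = 37832 + 6259 = 44091$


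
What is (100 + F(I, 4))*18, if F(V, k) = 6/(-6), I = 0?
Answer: 1782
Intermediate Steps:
F(V, k) = -1 (F(V, k) = 6*(-⅙) = -1)
(100 + F(I, 4))*18 = (100 - 1)*18 = 99*18 = 1782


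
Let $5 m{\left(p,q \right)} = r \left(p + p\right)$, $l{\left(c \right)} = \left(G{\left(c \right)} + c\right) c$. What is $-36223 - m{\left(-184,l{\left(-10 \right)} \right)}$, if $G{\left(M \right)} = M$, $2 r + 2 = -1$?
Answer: $- \frac{181667}{5} \approx -36333.0$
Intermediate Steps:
$r = - \frac{3}{2}$ ($r = -1 + \frac{1}{2} \left(-1\right) = -1 - \frac{1}{2} = - \frac{3}{2} \approx -1.5$)
$l{\left(c \right)} = 2 c^{2}$ ($l{\left(c \right)} = \left(c + c\right) c = 2 c c = 2 c^{2}$)
$m{\left(p,q \right)} = - \frac{3 p}{5}$ ($m{\left(p,q \right)} = \frac{\left(- \frac{3}{2}\right) \left(p + p\right)}{5} = \frac{\left(- \frac{3}{2}\right) 2 p}{5} = \frac{\left(-3\right) p}{5} = - \frac{3 p}{5}$)
$-36223 - m{\left(-184,l{\left(-10 \right)} \right)} = -36223 - \left(- \frac{3}{5}\right) \left(-184\right) = -36223 - \frac{552}{5} = - \frac{181667}{5}$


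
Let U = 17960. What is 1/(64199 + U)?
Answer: 1/82159 ≈ 1.2172e-5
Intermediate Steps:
1/(64199 + U) = 1/(64199 + 17960) = 1/82159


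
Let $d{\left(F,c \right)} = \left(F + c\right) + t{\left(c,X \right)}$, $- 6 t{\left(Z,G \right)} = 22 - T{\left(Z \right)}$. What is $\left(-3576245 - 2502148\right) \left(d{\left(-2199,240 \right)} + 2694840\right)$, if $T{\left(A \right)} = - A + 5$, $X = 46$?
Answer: $- \frac{32736257324799}{2} \approx -1.6368 \cdot 10^{13}$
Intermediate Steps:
$T{\left(A \right)} = 5 - A$
$t{\left(Z,G \right)} = - \frac{17}{6} - \frac{Z}{6}$ ($t{\left(Z,G \right)} = - \frac{22 - \left(5 - Z\right)}{6} = - \frac{22 + \left(-5 + Z\right)}{6} = - \frac{17 + Z}{6} = - \frac{17}{6} - \frac{Z}{6}$)
$d{\left(F,c \right)} = - \frac{17}{6} + F + \frac{5 c}{6}$ ($d{\left(F,c \right)} = \left(F + c\right) - \left(\frac{17}{6} + \frac{c}{6}\right) = - \frac{17}{6} + F + \frac{5 c}{6}$)
$\left(-3576245 - 2502148\right) \left(d{\left(-2199,240 \right)} + 2694840\right) = \left(-3576245 - 2502148\right) \left(\left(- \frac{17}{6} - 2199 + \frac{5}{6} \cdot 240\right) + 2694840\right) = - 6078393 \left(\left(- \frac{17}{6} - 2199 + 200\right) + 2694840\right) = - 6078393 \left(- \frac{12011}{6} + 2694840\right) = \left(-6078393\right) \frac{16157029}{6} = - \frac{32736257324799}{2}$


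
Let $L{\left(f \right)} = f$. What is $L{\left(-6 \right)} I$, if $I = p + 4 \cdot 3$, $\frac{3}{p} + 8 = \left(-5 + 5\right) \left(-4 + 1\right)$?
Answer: $- \frac{279}{4} \approx -69.75$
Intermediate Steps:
$p = - \frac{3}{8}$ ($p = \frac{3}{-8 + \left(-5 + 5\right) \left(-4 + 1\right)} = \frac{3}{-8 + 0 \left(-3\right)} = \frac{3}{-8 + 0} = \frac{3}{-8} = 3 \left(- \frac{1}{8}\right) = - \frac{3}{8} \approx -0.375$)
$I = \frac{93}{8}$ ($I = - \frac{3}{8} + 4 \cdot 3 = - \frac{3}{8} + 12 = \frac{93}{8} \approx 11.625$)
$L{\left(-6 \right)} I = \left(-6\right) \frac{93}{8} = - \frac{279}{4}$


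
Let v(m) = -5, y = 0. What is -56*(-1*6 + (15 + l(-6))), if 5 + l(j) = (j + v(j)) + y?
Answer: 392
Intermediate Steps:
l(j) = -10 + j (l(j) = -5 + ((j - 5) + 0) = -5 + ((-5 + j) + 0) = -5 + (-5 + j) = -10 + j)
-56*(-1*6 + (15 + l(-6))) = -56*(-1*6 + (15 + (-10 - 6))) = -56*(-6 + (15 - 16)) = -56*(-6 - 1) = -56*(-7) = 392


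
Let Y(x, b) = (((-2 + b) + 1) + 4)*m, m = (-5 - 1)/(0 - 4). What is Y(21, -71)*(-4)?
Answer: 408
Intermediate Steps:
m = 3/2 (m = -6/(-4) = -6*(-¼) = 3/2 ≈ 1.5000)
Y(x, b) = 9/2 + 3*b/2 (Y(x, b) = (((-2 + b) + 1) + 4)*(3/2) = ((-1 + b) + 4)*(3/2) = (3 + b)*(3/2) = 9/2 + 3*b/2)
Y(21, -71)*(-4) = (9/2 + (3/2)*(-71))*(-4) = (9/2 - 213/2)*(-4) = -102*(-4) = 408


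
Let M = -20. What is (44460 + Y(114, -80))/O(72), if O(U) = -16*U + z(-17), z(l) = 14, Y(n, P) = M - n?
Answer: -22163/569 ≈ -38.951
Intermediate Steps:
Y(n, P) = -20 - n
O(U) = 14 - 16*U (O(U) = -16*U + 14 = 14 - 16*U)
(44460 + Y(114, -80))/O(72) = (44460 + (-20 - 1*114))/(14 - 16*72) = (44460 + (-20 - 114))/(14 - 1152) = (44460 - 134)/(-1138) = 44326*(-1/1138) = -22163/569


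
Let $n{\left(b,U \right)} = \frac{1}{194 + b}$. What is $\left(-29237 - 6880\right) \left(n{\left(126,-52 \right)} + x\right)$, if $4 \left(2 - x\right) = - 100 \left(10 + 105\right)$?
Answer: $- \frac{33250790997}{320} \approx -1.0391 \cdot 10^{8}$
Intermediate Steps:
$x = 2877$ ($x = 2 - \frac{\left(-100\right) \left(10 + 105\right)}{4} = 2 - \frac{\left(-100\right) 115}{4} = 2 - -2875 = 2 + 2875 = 2877$)
$\left(-29237 - 6880\right) \left(n{\left(126,-52 \right)} + x\right) = \left(-29237 - 6880\right) \left(\frac{1}{194 + 126} + 2877\right) = - 36117 \left(\frac{1}{320} + 2877\right) = \left(-36117\right) \frac{920641}{320} = - \frac{33250790997}{320}$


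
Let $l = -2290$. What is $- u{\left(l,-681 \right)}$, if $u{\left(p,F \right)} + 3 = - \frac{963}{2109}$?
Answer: $\frac{2430}{703} \approx 3.4566$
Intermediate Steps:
$u{\left(p,F \right)} = - \frac{2430}{703}$ ($u{\left(p,F \right)} = -3 - \frac{963}{2109} = -3 - \frac{321}{703} = - \frac{2430}{703}$)
$- u{\left(l,-681 \right)} = \left(-1\right) \left(- \frac{2430}{703}\right) = \frac{2430}{703}$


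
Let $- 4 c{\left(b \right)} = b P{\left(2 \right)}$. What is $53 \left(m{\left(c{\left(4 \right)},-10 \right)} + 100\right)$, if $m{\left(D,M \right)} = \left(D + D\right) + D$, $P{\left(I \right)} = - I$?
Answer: $5618$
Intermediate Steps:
$c{\left(b \right)} = \frac{b}{2}$ ($c{\left(b \right)} = - \frac{b \left(\left(-1\right) 2\right)}{4} = - \frac{b \left(-2\right)}{4} = - \frac{\left(-2\right) b}{4} = \frac{b}{2}$)
$m{\left(D,M \right)} = 3 D$ ($m{\left(D,M \right)} = 2 D + D = 3 D$)
$53 \left(m{\left(c{\left(4 \right)},-10 \right)} + 100\right) = 53 \left(3 \cdot \frac{1}{2} \cdot 4 + 100\right) = 53 \left(3 \cdot 2 + 100\right) = 53 \left(6 + 100\right) = 53 \cdot 106 = 5618$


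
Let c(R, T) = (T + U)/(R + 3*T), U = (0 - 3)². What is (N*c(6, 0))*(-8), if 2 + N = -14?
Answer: 192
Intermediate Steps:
U = 9 (U = (-3)² = 9)
c(R, T) = (9 + T)/(R + 3*T) (c(R, T) = (T + 9)/(R + 3*T) = (9 + T)/(R + 3*T))
N = -16 (N = -2 - 14 = -16)
(N*c(6, 0))*(-8) = -16*(9 + 0)/(6 + 3*0)*(-8) = -16*9/(6 + 0)*(-8) = -16*9/6*(-8) = -8*9/3*(-8) = -16*3/2*(-8) = -24*(-8) = 192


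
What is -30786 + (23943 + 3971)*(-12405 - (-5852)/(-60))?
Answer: -5235397522/15 ≈ -3.4903e+8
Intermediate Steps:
-30786 + (23943 + 3971)*(-12405 - (-5852)/(-60)) = -30786 + 27914*(-12405 - (-5852)*(-1)/60) = -30786 + 27914*(-12405 - 209*7/15) = -30786 + 27914*(-12405 - 1463/15) = -30786 + 27914*(-187538/15) = -30786 - 5234935732/15 = -5235397522/15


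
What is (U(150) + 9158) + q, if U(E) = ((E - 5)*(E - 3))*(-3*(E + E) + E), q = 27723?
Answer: -15949369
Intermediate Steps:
U(E) = -5*E*(-5 + E)*(-3 + E) (U(E) = ((-5 + E)*(-3 + E))*(-6*E + E) = ((-5 + E)*(-3 + E))*(-5*E) = -5*E*(-5 + E)*(-3 + E))
(U(150) + 9158) + q = (5*150*(-15 - 1*150**2 + 8*150) + 9158) + 27723 = (5*150*(-15 - 1*22500 + 1200) + 9158) + 27723 = (5*150*(-15 - 22500 + 1200) + 9158) + 27723 = (5*150*(-21315) + 9158) + 27723 = (-15986250 + 9158) + 27723 = -15977092 + 27723 = -15949369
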